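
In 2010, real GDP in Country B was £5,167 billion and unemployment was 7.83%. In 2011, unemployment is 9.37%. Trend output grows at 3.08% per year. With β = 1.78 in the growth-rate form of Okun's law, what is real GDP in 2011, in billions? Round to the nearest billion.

Δu = 9.37 - 7.83 = 1.54 points.
Okun's law (growth form): g_Y = g_Y* - β × Δu = 3.08 - 1.78 × (1.54) = 3.08 - 2.7412 = 0.3388%.
Real GDP in the next year = 5167 × (1 + 0.3388/100) = 5167 × 1.003388 ≈ 5185 billion.

£5,185 billion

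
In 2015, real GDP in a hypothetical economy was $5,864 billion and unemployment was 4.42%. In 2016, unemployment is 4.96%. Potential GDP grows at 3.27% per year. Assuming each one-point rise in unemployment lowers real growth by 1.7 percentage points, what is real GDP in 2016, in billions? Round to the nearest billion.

$6,002 billion

Δu = 4.96 - 4.42 = 0.54 points.
Okun's law (growth form): g_Y = g_Y* - β × Δu = 3.27 - 1.7 × (0.54) = 3.27 - 0.918 = 2.352%.
Real GDP in the next year = 5864 × (1 + 2.352/100) = 5864 × 1.02352 ≈ 6002 billion.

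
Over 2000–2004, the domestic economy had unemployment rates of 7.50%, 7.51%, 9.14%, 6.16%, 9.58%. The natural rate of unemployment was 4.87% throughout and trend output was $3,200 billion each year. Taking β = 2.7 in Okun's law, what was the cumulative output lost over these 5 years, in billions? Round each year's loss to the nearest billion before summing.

Year 2000: gap = -2.7 × (7.5 - 4.87) = -7.101%, loss ≈ 3200 × 7.101/100 ≈ 227.
Year 2001: gap = -2.7 × (7.51 - 4.87) = -7.128%, loss ≈ 3200 × 7.128/100 ≈ 228.
Year 2002: gap = -2.7 × (9.14 - 4.87) = -11.529%, loss ≈ 3200 × 11.529/100 ≈ 369.
Year 2003: gap = -2.7 × (6.16 - 4.87) = -3.483%, loss ≈ 3200 × 3.483/100 ≈ 111.
Year 2004: gap = -2.7 × (9.58 - 4.87) = -12.717%, loss ≈ 3200 × 12.717/100 ≈ 407.
Total lost output = 227 + 228 + 369 + 111 + 407 = 1342 billion.

$1,342 billion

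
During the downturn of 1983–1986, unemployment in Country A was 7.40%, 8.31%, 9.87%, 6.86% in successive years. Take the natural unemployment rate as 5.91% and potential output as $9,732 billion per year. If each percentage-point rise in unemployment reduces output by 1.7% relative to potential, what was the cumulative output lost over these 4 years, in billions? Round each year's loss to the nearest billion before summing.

Year 1983: gap = -1.7 × (7.4 - 5.91) = -2.533%, loss ≈ 9732 × 2.533/100 ≈ 247.
Year 1984: gap = -1.7 × (8.31 - 5.91) = -4.08%, loss ≈ 9732 × 4.08/100 ≈ 397.
Year 1985: gap = -1.7 × (9.87 - 5.91) = -6.732%, loss ≈ 9732 × 6.732/100 ≈ 655.
Year 1986: gap = -1.7 × (6.86 - 5.91) = -1.615%, loss ≈ 9732 × 1.615/100 ≈ 157.
Total lost output = 247 + 397 + 655 + 157 = 1456 billion.

$1,456 billion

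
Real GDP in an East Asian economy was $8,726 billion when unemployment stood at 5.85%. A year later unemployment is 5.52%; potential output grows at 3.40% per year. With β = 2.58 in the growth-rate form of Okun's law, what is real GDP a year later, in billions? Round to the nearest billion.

Δu = 5.52 - 5.85 = -0.33 points.
Okun's law (growth form): g_Y = g_Y* - β × Δu = 3.40 - 2.58 × (-0.33) = 3.4 + 0.8514 = 4.2514%.
Real GDP in the next year = 8726 × (1 + 4.2514/100) = 8726 × 1.042514 ≈ 9097 billion.

$9,097 billion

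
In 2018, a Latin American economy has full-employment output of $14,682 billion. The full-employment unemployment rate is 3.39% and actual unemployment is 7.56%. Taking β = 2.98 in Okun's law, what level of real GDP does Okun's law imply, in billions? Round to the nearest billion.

Unemployment gap = 7.56 - 3.39 = 4.17 points, so the output gap is -2.98 × 4.17 = -12.4266%.
Actual GDP = 14682 × (1 - 12.4266/100) = 14682 × 0.875734 ≈ 12858 billion.

$12,858 billion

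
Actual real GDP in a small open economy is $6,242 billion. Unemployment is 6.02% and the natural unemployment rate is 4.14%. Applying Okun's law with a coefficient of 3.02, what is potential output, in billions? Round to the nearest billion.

$6,618 billion

Unemployment gap = 6.02 - 4.14 = 1.88 points, so output gap = -3.02 × 1.88 = -5.6776%.
Since Y = Y* × (1 + gap/100), Y* = 6242/0.943224 ≈ 6618 billion.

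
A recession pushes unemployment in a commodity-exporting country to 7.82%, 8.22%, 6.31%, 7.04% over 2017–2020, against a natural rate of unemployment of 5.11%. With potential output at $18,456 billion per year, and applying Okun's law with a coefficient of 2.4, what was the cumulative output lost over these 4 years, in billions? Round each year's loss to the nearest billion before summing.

$3,965 billion

Year 2017: gap = -2.4 × (7.82 - 5.11) = -6.504%, loss ≈ 18456 × 6.504/100 ≈ 1200.
Year 2018: gap = -2.4 × (8.22 - 5.11) = -7.464%, loss ≈ 18456 × 7.464/100 ≈ 1378.
Year 2019: gap = -2.4 × (6.31 - 5.11) = -2.88%, loss ≈ 18456 × 2.88/100 ≈ 532.
Year 2020: gap = -2.4 × (7.04 - 5.11) = -4.632%, loss ≈ 18456 × 4.632/100 ≈ 855.
Total lost output = 1200 + 1378 + 532 + 855 = 3965 billion.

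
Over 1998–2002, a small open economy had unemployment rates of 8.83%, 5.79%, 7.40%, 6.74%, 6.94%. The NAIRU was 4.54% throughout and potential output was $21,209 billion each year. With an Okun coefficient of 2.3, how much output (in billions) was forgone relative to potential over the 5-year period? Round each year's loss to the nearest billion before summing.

$6,342 billion

Year 1998: gap = -2.3 × (8.83 - 4.54) = -9.867%, loss ≈ 21209 × 9.867/100 ≈ 2093.
Year 1999: gap = -2.3 × (5.79 - 4.54) = -2.875%, loss ≈ 21209 × 2.875/100 ≈ 610.
Year 2000: gap = -2.3 × (7.4 - 4.54) = -6.578%, loss ≈ 21209 × 6.578/100 ≈ 1395.
Year 2001: gap = -2.3 × (6.74 - 4.54) = -5.06%, loss ≈ 21209 × 5.06/100 ≈ 1073.
Year 2002: gap = -2.3 × (6.94 - 4.54) = -5.52%, loss ≈ 21209 × 5.52/100 ≈ 1171.
Total lost output = 2093 + 610 + 1395 + 1073 + 1171 = 6342 billion.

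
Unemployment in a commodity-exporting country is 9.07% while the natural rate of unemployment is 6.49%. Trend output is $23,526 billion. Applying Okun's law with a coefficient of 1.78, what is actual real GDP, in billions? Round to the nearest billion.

Unemployment gap = 9.07 - 6.49 = 2.58 points, so the output gap is -1.78 × 2.58 = -4.5924%.
Actual GDP = 23526 × (1 - 4.5924/100) = 23526 × 0.954076 ≈ 22446 billion.

$22,446 billion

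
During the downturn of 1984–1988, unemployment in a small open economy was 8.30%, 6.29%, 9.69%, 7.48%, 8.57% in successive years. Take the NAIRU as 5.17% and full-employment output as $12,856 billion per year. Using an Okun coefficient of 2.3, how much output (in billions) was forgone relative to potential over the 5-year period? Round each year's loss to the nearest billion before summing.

$4,282 billion

Year 1984: gap = -2.3 × (8.3 - 5.17) = -7.199%, loss ≈ 12856 × 7.199/100 ≈ 926.
Year 1985: gap = -2.3 × (6.29 - 5.17) = -2.576%, loss ≈ 12856 × 2.576/100 ≈ 331.
Year 1986: gap = -2.3 × (9.69 - 5.17) = -10.396%, loss ≈ 12856 × 10.396/100 ≈ 1337.
Year 1987: gap = -2.3 × (7.48 - 5.17) = -5.313%, loss ≈ 12856 × 5.313/100 ≈ 683.
Year 1988: gap = -2.3 × (8.57 - 5.17) = -7.82%, loss ≈ 12856 × 7.82/100 ≈ 1005.
Total lost output = 926 + 331 + 1337 + 683 + 1005 = 4282 billion.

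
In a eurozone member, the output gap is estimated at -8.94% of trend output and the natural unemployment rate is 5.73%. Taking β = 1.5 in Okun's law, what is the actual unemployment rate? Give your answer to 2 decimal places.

From Okun's law, u - u* = -(output gap)/β = -(-8.94)/1.5 = 5.96 points.
So u = 5.73 + 5.96 = 11.69%.

11.69%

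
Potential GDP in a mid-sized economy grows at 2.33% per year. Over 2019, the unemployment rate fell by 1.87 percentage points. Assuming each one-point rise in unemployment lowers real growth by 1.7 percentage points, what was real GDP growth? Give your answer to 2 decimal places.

Growth-rate Okun's law: g_Y = g_Y* - β × Δu.
g_Y = 2.33 - 1.7 × (-1.87) = 2.33 + 3.179 = 5.509%, i.e. 5.51% to 2 d.p.

5.51%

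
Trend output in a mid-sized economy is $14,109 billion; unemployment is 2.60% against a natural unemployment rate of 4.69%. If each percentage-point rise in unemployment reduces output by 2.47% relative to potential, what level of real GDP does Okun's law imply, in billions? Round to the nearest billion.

Unemployment gap = 2.6 - 4.69 = -2.09 points, so the output gap is -2.47 × (-2.09) = 5.1623%.
Actual GDP = 14109 × (1 + 5.1623/100) = 14109 × 1.051623 ≈ 14837 billion.

$14,837 billion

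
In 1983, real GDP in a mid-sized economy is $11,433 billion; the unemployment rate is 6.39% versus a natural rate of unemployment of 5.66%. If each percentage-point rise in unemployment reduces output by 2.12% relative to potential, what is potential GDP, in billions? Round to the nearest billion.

$11,613 billion

Unemployment gap = 6.39 - 5.66 = 0.73 points, so output gap = -2.12 × 0.73 = -1.5476%.
Since Y = Y* × (1 + gap/100), Y* = 11433/0.984524 ≈ 11613 billion.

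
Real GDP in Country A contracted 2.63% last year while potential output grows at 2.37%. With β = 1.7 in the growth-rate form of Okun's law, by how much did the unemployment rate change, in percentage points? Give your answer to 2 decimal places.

2.94 percentage points

Growth-rate Okun's law: g_Y = g_Y* - β × Δu, so Δu = (g_Y* - g_Y)/β.
Δu = (2.37 + 2.63)/1.7 = 5/1.7 = 2.94 percentage points.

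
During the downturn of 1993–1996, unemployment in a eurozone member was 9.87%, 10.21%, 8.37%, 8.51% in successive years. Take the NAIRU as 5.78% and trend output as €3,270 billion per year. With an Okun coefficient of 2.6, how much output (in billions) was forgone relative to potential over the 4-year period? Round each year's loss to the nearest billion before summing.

Year 1993: gap = -2.6 × (9.87 - 5.78) = -10.634%, loss ≈ 3270 × 10.634/100 ≈ 348.
Year 1994: gap = -2.6 × (10.21 - 5.78) = -11.518%, loss ≈ 3270 × 11.518/100 ≈ 377.
Year 1995: gap = -2.6 × (8.37 - 5.78) = -6.734%, loss ≈ 3270 × 6.734/100 ≈ 220.
Year 1996: gap = -2.6 × (8.51 - 5.78) = -7.098%, loss ≈ 3270 × 7.098/100 ≈ 232.
Total lost output = 348 + 377 + 220 + 232 = 1177 billion.

€1,177 billion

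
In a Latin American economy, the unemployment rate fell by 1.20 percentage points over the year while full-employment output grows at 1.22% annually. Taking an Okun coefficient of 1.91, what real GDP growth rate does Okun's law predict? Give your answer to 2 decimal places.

3.51%

Growth-rate Okun's law: g_Y = g_Y* - β × Δu.
g_Y = 1.22 - 1.91 × (-1.20) = 1.22 + 2.292 = 3.512%, i.e. 3.51% to 2 d.p.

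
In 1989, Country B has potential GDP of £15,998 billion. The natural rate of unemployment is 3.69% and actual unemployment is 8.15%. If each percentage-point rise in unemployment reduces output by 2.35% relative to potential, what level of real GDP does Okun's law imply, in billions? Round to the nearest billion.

Unemployment gap = 8.15 - 3.69 = 4.46 points, so the output gap is -2.35 × 4.46 = -10.481%.
Actual GDP = 15998 × (1 - 10.481/100) = 15998 × 0.89519 ≈ 14321 billion.

£14,321 billion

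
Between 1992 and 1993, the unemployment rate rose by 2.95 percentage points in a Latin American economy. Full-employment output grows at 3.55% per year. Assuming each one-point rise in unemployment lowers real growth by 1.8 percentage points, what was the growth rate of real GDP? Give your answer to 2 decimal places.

Growth-rate Okun's law: g_Y = g_Y* - β × Δu.
g_Y = 3.55 - 1.8 × (2.95) = 3.55 - 5.31 = -1.76%, i.e. -1.76% to 2 d.p.

-1.76%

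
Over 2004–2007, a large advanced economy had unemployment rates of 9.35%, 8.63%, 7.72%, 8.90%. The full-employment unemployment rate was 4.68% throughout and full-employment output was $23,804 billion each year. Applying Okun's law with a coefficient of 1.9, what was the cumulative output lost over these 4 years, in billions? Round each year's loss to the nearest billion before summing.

$7,182 billion

Year 2004: gap = -1.9 × (9.35 - 4.68) = -8.873%, loss ≈ 23804 × 8.873/100 ≈ 2112.
Year 2005: gap = -1.9 × (8.63 - 4.68) = -7.505%, loss ≈ 23804 × 7.505/100 ≈ 1786.
Year 2006: gap = -1.9 × (7.72 - 4.68) = -5.776%, loss ≈ 23804 × 5.776/100 ≈ 1375.
Year 2007: gap = -1.9 × (8.9 - 4.68) = -8.018%, loss ≈ 23804 × 8.018/100 ≈ 1909.
Total lost output = 2112 + 1786 + 1375 + 1909 = 7182 billion.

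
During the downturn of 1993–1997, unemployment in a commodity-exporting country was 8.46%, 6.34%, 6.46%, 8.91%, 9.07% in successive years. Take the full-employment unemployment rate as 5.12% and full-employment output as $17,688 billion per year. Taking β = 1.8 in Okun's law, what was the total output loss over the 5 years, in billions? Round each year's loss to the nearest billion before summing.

$4,343 billion

Year 1993: gap = -1.8 × (8.46 - 5.12) = -6.012%, loss ≈ 17688 × 6.012/100 ≈ 1063.
Year 1994: gap = -1.8 × (6.34 - 5.12) = -2.196%, loss ≈ 17688 × 2.196/100 ≈ 388.
Year 1995: gap = -1.8 × (6.46 - 5.12) = -2.412%, loss ≈ 17688 × 2.412/100 ≈ 427.
Year 1996: gap = -1.8 × (8.91 - 5.12) = -6.822%, loss ≈ 17688 × 6.822/100 ≈ 1207.
Year 1997: gap = -1.8 × (9.07 - 5.12) = -7.11%, loss ≈ 17688 × 7.11/100 ≈ 1258.
Total lost output = 1063 + 388 + 427 + 1207 + 1258 = 4343 billion.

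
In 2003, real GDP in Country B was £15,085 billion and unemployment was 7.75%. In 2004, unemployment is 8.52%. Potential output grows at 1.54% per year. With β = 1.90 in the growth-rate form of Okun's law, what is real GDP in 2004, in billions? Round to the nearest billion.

Δu = 8.52 - 7.75 = 0.77 points.
Okun's law (growth form): g_Y = g_Y* - β × Δu = 1.54 - 1.90 × (0.77) = 1.54 - 1.463 = 0.077%.
Real GDP in the next year = 15085 × (1 + 0.077/100) = 15085 × 1.00077 ≈ 15097 billion.

£15,097 billion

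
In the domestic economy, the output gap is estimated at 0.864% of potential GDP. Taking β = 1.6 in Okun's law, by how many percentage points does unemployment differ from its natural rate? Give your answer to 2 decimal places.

-0.54 percentage points

Okun's law: output gap = -β × (u - u*), so u - u* = -(output gap)/β.
u - u* = -(0.864)/1.6 = -0.54 percentage points.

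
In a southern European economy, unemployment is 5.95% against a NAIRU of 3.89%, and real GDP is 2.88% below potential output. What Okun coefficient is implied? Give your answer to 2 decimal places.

Okun's law: output gap = -β × (u - u*).
-2.88 = -β × (5.95 - 3.89) = -β × 2.06, so β = 2.88/2.06 = 1.40.

β ≈ 1.40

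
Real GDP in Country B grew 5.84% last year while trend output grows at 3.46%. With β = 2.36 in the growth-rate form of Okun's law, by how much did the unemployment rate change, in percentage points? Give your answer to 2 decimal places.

Growth-rate Okun's law: g_Y = g_Y* - β × Δu, so Δu = (g_Y* - g_Y)/β.
Δu = (3.46 - 5.84)/2.36 = -2.38/2.36 = -1.01 percentage points.

-1.01 percentage points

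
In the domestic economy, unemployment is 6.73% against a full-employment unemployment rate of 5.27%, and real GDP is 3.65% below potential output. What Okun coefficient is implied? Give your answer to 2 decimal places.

Okun's law: output gap = -β × (u - u*).
-3.65 = -β × (6.73 - 5.27) = -β × 1.46, so β = 3.65/1.46 = 2.50.

β ≈ 2.50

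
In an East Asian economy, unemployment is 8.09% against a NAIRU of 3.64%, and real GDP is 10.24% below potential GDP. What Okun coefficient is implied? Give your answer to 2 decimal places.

Okun's law: output gap = -β × (u - u*).
-10.24 = -β × (8.09 - 3.64) = -β × 4.45, so β = 10.24/4.45 = 2.30.

β ≈ 2.30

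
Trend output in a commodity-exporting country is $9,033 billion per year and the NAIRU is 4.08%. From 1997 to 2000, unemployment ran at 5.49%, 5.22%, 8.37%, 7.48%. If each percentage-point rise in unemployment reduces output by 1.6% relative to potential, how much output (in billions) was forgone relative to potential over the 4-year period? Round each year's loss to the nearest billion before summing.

$1,480 billion

Year 1997: gap = -1.6 × (5.49 - 4.08) = -2.256%, loss ≈ 9033 × 2.256/100 ≈ 204.
Year 1998: gap = -1.6 × (5.22 - 4.08) = -1.824%, loss ≈ 9033 × 1.824/100 ≈ 165.
Year 1999: gap = -1.6 × (8.37 - 4.08) = -6.864%, loss ≈ 9033 × 6.864/100 ≈ 620.
Year 2000: gap = -1.6 × (7.48 - 4.08) = -5.44%, loss ≈ 9033 × 5.44/100 ≈ 491.
Total lost output = 204 + 165 + 620 + 491 = 1480 billion.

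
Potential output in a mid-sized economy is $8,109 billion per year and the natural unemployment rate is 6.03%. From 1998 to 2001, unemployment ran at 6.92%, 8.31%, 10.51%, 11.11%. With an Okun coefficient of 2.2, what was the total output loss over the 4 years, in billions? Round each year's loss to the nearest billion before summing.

$2,271 billion

Year 1998: gap = -2.2 × (6.92 - 6.03) = -1.958%, loss ≈ 8109 × 1.958/100 ≈ 159.
Year 1999: gap = -2.2 × (8.31 - 6.03) = -5.016%, loss ≈ 8109 × 5.016/100 ≈ 407.
Year 2000: gap = -2.2 × (10.51 - 6.03) = -9.856%, loss ≈ 8109 × 9.856/100 ≈ 799.
Year 2001: gap = -2.2 × (11.11 - 6.03) = -11.176%, loss ≈ 8109 × 11.176/100 ≈ 906.
Total lost output = 159 + 407 + 799 + 906 = 2271 billion.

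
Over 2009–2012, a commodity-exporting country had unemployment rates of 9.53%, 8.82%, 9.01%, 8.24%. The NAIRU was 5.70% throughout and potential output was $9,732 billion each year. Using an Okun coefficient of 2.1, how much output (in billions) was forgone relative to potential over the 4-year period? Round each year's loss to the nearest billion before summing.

$2,616 billion

Year 2009: gap = -2.1 × (9.53 - 5.7) = -8.043%, loss ≈ 9732 × 8.043/100 ≈ 783.
Year 2010: gap = -2.1 × (8.82 - 5.7) = -6.552%, loss ≈ 9732 × 6.552/100 ≈ 638.
Year 2011: gap = -2.1 × (9.01 - 5.7) = -6.951%, loss ≈ 9732 × 6.951/100 ≈ 676.
Year 2012: gap = -2.1 × (8.24 - 5.7) = -5.334%, loss ≈ 9732 × 5.334/100 ≈ 519.
Total lost output = 783 + 638 + 676 + 519 = 2616 billion.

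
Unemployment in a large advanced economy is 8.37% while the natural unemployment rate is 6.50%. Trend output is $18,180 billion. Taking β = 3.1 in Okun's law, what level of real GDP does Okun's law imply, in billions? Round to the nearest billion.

Unemployment gap = 8.37 - 6.5 = 1.87 points, so the output gap is -3.1 × 1.87 = -5.797%.
Actual GDP = 18180 × (1 - 5.797/100) = 18180 × 0.94203 ≈ 17126 billion.

$17,126 billion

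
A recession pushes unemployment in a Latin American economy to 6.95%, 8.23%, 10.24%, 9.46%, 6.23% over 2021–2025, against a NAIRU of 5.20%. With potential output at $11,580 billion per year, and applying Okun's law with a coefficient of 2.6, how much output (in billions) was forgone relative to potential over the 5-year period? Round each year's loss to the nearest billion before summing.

$4,549 billion

Year 2021: gap = -2.6 × (6.95 - 5.2) = -4.55%, loss ≈ 11580 × 4.55/100 ≈ 527.
Year 2022: gap = -2.6 × (8.23 - 5.2) = -7.878%, loss ≈ 11580 × 7.878/100 ≈ 912.
Year 2023: gap = -2.6 × (10.24 - 5.2) = -13.104%, loss ≈ 11580 × 13.104/100 ≈ 1517.
Year 2024: gap = -2.6 × (9.46 - 5.2) = -11.076%, loss ≈ 11580 × 11.076/100 ≈ 1283.
Year 2025: gap = -2.6 × (6.23 - 5.2) = -2.678%, loss ≈ 11580 × 2.678/100 ≈ 310.
Total lost output = 527 + 912 + 1517 + 1283 + 310 = 4549 billion.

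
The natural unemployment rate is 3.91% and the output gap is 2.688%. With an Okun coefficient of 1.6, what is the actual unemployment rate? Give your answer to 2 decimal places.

2.23%

From Okun's law, u - u* = -(output gap)/β = -(2.688)/1.6 = -1.68 points.
So u = 3.91 - 1.68 = 2.23%.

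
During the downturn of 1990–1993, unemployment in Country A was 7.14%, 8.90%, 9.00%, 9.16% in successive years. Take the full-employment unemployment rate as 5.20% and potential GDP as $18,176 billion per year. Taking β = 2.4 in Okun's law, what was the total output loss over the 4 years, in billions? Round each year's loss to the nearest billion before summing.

Year 1990: gap = -2.4 × (7.14 - 5.2) = -4.656%, loss ≈ 18176 × 4.656/100 ≈ 846.
Year 1991: gap = -2.4 × (8.9 - 5.2) = -8.88%, loss ≈ 18176 × 8.88/100 ≈ 1614.
Year 1992: gap = -2.4 × (9 - 5.2) = -9.12%, loss ≈ 18176 × 9.12/100 ≈ 1658.
Year 1993: gap = -2.4 × (9.16 - 5.2) = -9.504%, loss ≈ 18176 × 9.504/100 ≈ 1727.
Total lost output = 846 + 1614 + 1658 + 1727 = 5845 billion.

$5,845 billion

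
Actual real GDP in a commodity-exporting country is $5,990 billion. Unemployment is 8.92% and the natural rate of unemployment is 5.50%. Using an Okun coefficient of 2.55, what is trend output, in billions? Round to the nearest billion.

Unemployment gap = 8.92 - 5.5 = 3.42 points, so output gap = -2.55 × 3.42 = -8.721%.
Since Y = Y* × (1 + gap/100), Y* = 5990/0.91279 ≈ 6562 billion.

$6,562 billion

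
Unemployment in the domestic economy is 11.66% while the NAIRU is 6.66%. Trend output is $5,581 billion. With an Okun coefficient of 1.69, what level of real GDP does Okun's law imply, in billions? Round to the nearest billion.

Unemployment gap = 11.66 - 6.66 = 5 points, so the output gap is -1.69 × 5 = -8.45%.
Actual GDP = 5581 × (1 - 8.45/100) = 5581 × 0.9155 ≈ 5109 billion.

$5,109 billion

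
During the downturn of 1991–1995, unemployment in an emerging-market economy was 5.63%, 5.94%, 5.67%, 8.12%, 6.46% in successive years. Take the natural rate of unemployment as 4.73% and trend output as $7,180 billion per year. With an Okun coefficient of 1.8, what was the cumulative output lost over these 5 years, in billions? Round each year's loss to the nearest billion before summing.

$1,055 billion

Year 1991: gap = -1.8 × (5.63 - 4.73) = -1.62%, loss ≈ 7180 × 1.62/100 ≈ 116.
Year 1992: gap = -1.8 × (5.94 - 4.73) = -2.178%, loss ≈ 7180 × 2.178/100 ≈ 156.
Year 1993: gap = -1.8 × (5.67 - 4.73) = -1.692%, loss ≈ 7180 × 1.692/100 ≈ 121.
Year 1994: gap = -1.8 × (8.12 - 4.73) = -6.102%, loss ≈ 7180 × 6.102/100 ≈ 438.
Year 1995: gap = -1.8 × (6.46 - 4.73) = -3.114%, loss ≈ 7180 × 3.114/100 ≈ 224.
Total lost output = 116 + 156 + 121 + 438 + 224 = 1055 billion.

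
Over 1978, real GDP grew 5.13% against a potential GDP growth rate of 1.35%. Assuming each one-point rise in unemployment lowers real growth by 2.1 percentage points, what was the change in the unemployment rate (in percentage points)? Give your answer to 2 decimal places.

-1.80 percentage points

Growth-rate Okun's law: g_Y = g_Y* - β × Δu, so Δu = (g_Y* - g_Y)/β.
Δu = (1.35 - 5.13)/2.1 = -3.78/2.1 = -1.80 percentage points.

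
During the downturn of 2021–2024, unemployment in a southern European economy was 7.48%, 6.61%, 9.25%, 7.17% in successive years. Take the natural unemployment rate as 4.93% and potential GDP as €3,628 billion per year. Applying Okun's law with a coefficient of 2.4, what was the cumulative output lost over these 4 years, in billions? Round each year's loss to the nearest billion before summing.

Year 2021: gap = -2.4 × (7.48 - 4.93) = -6.12%, loss ≈ 3628 × 6.12/100 ≈ 222.
Year 2022: gap = -2.4 × (6.61 - 4.93) = -4.032%, loss ≈ 3628 × 4.032/100 ≈ 146.
Year 2023: gap = -2.4 × (9.25 - 4.93) = -10.368%, loss ≈ 3628 × 10.368/100 ≈ 376.
Year 2024: gap = -2.4 × (7.17 - 4.93) = -5.376%, loss ≈ 3628 × 5.376/100 ≈ 195.
Total lost output = 222 + 146 + 376 + 195 = 939 billion.

€939 billion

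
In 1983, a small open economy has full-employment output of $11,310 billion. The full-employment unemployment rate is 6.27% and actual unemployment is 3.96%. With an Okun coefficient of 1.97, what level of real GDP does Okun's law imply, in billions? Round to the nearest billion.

$11,825 billion

Unemployment gap = 3.96 - 6.27 = -2.31 points, so the output gap is -1.97 × (-2.31) = 4.5507%.
Actual GDP = 11310 × (1 + 4.5507/100) = 11310 × 1.045507 ≈ 11825 billion.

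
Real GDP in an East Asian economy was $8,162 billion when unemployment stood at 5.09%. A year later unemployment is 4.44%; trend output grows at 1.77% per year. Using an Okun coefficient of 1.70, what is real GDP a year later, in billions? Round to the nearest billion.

$8,397 billion

Δu = 4.44 - 5.09 = -0.65 points.
Okun's law (growth form): g_Y = g_Y* - β × Δu = 1.77 - 1.70 × (-0.65) = 1.77 + 1.105 = 2.875%.
Real GDP in the next year = 8162 × (1 + 2.875/100) = 8162 × 1.02875 ≈ 8397 billion.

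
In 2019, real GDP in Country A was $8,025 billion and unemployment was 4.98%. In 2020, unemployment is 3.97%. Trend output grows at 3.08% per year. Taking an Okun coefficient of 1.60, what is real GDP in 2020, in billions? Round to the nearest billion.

$8,402 billion

Δu = 3.97 - 4.98 = -1.01 points.
Okun's law (growth form): g_Y = g_Y* - β × Δu = 3.08 - 1.60 × (-1.01) = 3.08 + 1.616 = 4.696%.
Real GDP in the next year = 8025 × (1 + 4.696/100) = 8025 × 1.04696 ≈ 8402 billion.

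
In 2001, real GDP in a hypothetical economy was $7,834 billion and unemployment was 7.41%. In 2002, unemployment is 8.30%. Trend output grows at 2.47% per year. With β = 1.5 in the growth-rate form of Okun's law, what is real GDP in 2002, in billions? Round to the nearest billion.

$7,923 billion

Δu = 8.3 - 7.41 = 0.89 points.
Okun's law (growth form): g_Y = g_Y* - β × Δu = 2.47 - 1.5 × (0.89) = 2.47 - 1.335 = 1.135%.
Real GDP in the next year = 7834 × (1 + 1.135/100) = 7834 × 1.01135 ≈ 7923 billion.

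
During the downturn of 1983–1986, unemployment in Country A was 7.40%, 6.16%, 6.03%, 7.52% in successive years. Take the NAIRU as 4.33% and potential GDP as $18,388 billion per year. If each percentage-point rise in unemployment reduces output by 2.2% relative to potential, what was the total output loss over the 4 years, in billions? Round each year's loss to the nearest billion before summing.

Year 1983: gap = -2.2 × (7.4 - 4.33) = -6.754%, loss ≈ 18388 × 6.754/100 ≈ 1242.
Year 1984: gap = -2.2 × (6.16 - 4.33) = -4.026%, loss ≈ 18388 × 4.026/100 ≈ 740.
Year 1985: gap = -2.2 × (6.03 - 4.33) = -3.74%, loss ≈ 18388 × 3.74/100 ≈ 688.
Year 1986: gap = -2.2 × (7.52 - 4.33) = -7.018%, loss ≈ 18388 × 7.018/100 ≈ 1290.
Total lost output = 1242 + 740 + 688 + 1290 = 3960 billion.

$3,960 billion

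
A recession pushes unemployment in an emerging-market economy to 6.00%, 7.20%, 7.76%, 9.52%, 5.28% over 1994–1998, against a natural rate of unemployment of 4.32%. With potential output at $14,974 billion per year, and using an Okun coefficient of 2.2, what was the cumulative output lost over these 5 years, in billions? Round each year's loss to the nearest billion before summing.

Year 1994: gap = -2.2 × (6 - 4.32) = -3.696%, loss ≈ 14974 × 3.696/100 ≈ 553.
Year 1995: gap = -2.2 × (7.2 - 4.32) = -6.336%, loss ≈ 14974 × 6.336/100 ≈ 949.
Year 1996: gap = -2.2 × (7.76 - 4.32) = -7.568%, loss ≈ 14974 × 7.568/100 ≈ 1133.
Year 1997: gap = -2.2 × (9.52 - 4.32) = -11.44%, loss ≈ 14974 × 11.44/100 ≈ 1713.
Year 1998: gap = -2.2 × (5.28 - 4.32) = -2.112%, loss ≈ 14974 × 2.112/100 ≈ 316.
Total lost output = 553 + 949 + 1133 + 1713 + 316 = 4664 billion.

$4,664 billion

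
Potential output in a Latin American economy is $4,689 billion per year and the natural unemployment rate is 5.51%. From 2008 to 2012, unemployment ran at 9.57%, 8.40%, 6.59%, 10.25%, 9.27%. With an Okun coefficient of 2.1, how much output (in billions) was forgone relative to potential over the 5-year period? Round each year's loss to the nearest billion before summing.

$1,628 billion

Year 2008: gap = -2.1 × (9.57 - 5.51) = -8.526%, loss ≈ 4689 × 8.526/100 ≈ 400.
Year 2009: gap = -2.1 × (8.4 - 5.51) = -6.069%, loss ≈ 4689 × 6.069/100 ≈ 285.
Year 2010: gap = -2.1 × (6.59 - 5.51) = -2.268%, loss ≈ 4689 × 2.268/100 ≈ 106.
Year 2011: gap = -2.1 × (10.25 - 5.51) = -9.954%, loss ≈ 4689 × 9.954/100 ≈ 467.
Year 2012: gap = -2.1 × (9.27 - 5.51) = -7.896%, loss ≈ 4689 × 7.896/100 ≈ 370.
Total lost output = 400 + 285 + 106 + 467 + 370 = 1628 billion.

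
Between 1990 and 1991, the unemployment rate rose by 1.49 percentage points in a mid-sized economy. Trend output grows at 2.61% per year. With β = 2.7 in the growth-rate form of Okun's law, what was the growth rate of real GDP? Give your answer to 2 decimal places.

Growth-rate Okun's law: g_Y = g_Y* - β × Δu.
g_Y = 2.61 - 2.7 × (1.49) = 2.61 - 4.023 = -1.413%, i.e. -1.41% to 2 d.p.

-1.41%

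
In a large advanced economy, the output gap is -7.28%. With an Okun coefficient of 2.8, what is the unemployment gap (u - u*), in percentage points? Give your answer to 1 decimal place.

2.6 percentage points

Okun's law: output gap = -β × (u - u*), so u - u* = -(output gap)/β.
u - u* = -(-7.28)/2.8 = 2.6 percentage points.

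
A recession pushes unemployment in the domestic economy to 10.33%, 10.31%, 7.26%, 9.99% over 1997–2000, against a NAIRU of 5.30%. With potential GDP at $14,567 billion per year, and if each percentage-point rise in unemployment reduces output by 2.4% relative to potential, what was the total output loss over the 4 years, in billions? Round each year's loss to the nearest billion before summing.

$5,836 billion

Year 1997: gap = -2.4 × (10.33 - 5.3) = -12.072%, loss ≈ 14567 × 12.072/100 ≈ 1759.
Year 1998: gap = -2.4 × (10.31 - 5.3) = -12.024%, loss ≈ 14567 × 12.024/100 ≈ 1752.
Year 1999: gap = -2.4 × (7.26 - 5.3) = -4.704%, loss ≈ 14567 × 4.704/100 ≈ 685.
Year 2000: gap = -2.4 × (9.99 - 5.3) = -11.256%, loss ≈ 14567 × 11.256/100 ≈ 1640.
Total lost output = 1759 + 1752 + 685 + 1640 = 5836 billion.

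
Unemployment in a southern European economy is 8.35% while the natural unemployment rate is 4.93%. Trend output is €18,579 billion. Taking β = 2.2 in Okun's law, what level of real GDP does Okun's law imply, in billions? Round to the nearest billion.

Unemployment gap = 8.35 - 4.93 = 3.42 points, so the output gap is -2.2 × 3.42 = -7.524%.
Actual GDP = 18579 × (1 - 7.524/100) = 18579 × 0.92476 ≈ 17181 billion.

€17,181 billion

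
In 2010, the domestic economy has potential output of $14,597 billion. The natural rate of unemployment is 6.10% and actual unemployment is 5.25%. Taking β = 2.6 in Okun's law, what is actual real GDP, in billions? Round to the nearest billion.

$14,920 billion

Unemployment gap = 5.25 - 6.1 = -0.85 points, so the output gap is -2.6 × (-0.85) = 2.21%.
Actual GDP = 14597 × (1 + 2.21/100) = 14597 × 1.0221 ≈ 14920 billion.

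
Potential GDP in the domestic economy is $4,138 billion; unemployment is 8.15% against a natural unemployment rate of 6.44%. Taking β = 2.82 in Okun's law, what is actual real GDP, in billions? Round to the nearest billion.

$3,938 billion

Unemployment gap = 8.15 - 6.44 = 1.71 points, so the output gap is -2.82 × 1.71 = -4.8222%.
Actual GDP = 4138 × (1 - 4.8222/100) = 4138 × 0.951778 ≈ 3938 billion.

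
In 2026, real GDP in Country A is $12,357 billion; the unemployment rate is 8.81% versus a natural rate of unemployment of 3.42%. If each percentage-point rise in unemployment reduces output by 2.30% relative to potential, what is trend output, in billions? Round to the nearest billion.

$14,106 billion

Unemployment gap = 8.81 - 3.42 = 5.39 points, so output gap = -2.3 × 5.39 = -12.397%.
Since Y = Y* × (1 + gap/100), Y* = 12357/0.87603 ≈ 14106 billion.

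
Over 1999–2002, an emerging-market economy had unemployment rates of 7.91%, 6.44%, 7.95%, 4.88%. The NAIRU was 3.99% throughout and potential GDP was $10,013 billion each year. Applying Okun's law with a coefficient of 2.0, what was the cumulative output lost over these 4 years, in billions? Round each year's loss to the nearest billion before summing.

$2,247 billion

Year 1999: gap = -2.0 × (7.91 - 3.99) = -7.84%, loss ≈ 10013 × 7.84/100 ≈ 785.
Year 2000: gap = -2.0 × (6.44 - 3.99) = -4.9%, loss ≈ 10013 × 4.9/100 ≈ 491.
Year 2001: gap = -2.0 × (7.95 - 3.99) = -7.92%, loss ≈ 10013 × 7.92/100 ≈ 793.
Year 2002: gap = -2.0 × (4.88 - 3.99) = -1.78%, loss ≈ 10013 × 1.78/100 ≈ 178.
Total lost output = 785 + 491 + 793 + 178 = 2247 billion.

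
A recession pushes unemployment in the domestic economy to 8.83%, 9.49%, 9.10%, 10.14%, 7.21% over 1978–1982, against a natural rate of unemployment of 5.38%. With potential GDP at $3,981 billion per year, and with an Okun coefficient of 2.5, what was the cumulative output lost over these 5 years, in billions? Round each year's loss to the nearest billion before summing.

$1,778 billion

Year 1978: gap = -2.5 × (8.83 - 5.38) = -8.625%, loss ≈ 3981 × 8.625/100 ≈ 343.
Year 1979: gap = -2.5 × (9.49 - 5.38) = -10.275%, loss ≈ 3981 × 10.275/100 ≈ 409.
Year 1980: gap = -2.5 × (9.1 - 5.38) = -9.3%, loss ≈ 3981 × 9.3/100 ≈ 370.
Year 1981: gap = -2.5 × (10.14 - 5.38) = -11.9%, loss ≈ 3981 × 11.9/100 ≈ 474.
Year 1982: gap = -2.5 × (7.21 - 5.38) = -4.575%, loss ≈ 3981 × 4.575/100 ≈ 182.
Total lost output = 343 + 409 + 370 + 474 + 182 = 1778 billion.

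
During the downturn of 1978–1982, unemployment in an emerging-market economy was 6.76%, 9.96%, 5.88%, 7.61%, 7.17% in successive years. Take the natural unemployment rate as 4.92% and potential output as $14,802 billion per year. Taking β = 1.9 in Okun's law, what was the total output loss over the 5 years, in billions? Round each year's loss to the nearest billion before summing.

$3,594 billion

Year 1978: gap = -1.9 × (6.76 - 4.92) = -3.496%, loss ≈ 14802 × 3.496/100 ≈ 517.
Year 1979: gap = -1.9 × (9.96 - 4.92) = -9.576%, loss ≈ 14802 × 9.576/100 ≈ 1417.
Year 1980: gap = -1.9 × (5.88 - 4.92) = -1.824%, loss ≈ 14802 × 1.824/100 ≈ 270.
Year 1981: gap = -1.9 × (7.61 - 4.92) = -5.111%, loss ≈ 14802 × 5.111/100 ≈ 757.
Year 1982: gap = -1.9 × (7.17 - 4.92) = -4.275%, loss ≈ 14802 × 4.275/100 ≈ 633.
Total lost output = 517 + 1417 + 270 + 757 + 633 = 3594 billion.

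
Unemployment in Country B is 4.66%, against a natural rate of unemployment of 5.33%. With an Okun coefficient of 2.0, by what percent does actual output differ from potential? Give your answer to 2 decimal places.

1.34%

The unemployment gap is 4.66 - 5.33 = -0.67 percentage points.
Okun's law gives an output gap of -2 × (-0.67) = 1.34%, i.e. 1.34% above potential.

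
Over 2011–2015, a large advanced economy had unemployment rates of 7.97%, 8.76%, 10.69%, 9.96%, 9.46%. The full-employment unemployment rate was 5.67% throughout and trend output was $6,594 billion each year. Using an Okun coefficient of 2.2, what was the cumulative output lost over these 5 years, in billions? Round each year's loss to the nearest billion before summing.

Year 2011: gap = -2.2 × (7.97 - 5.67) = -5.06%, loss ≈ 6594 × 5.06/100 ≈ 334.
Year 2012: gap = -2.2 × (8.76 - 5.67) = -6.798%, loss ≈ 6594 × 6.798/100 ≈ 448.
Year 2013: gap = -2.2 × (10.69 - 5.67) = -11.044%, loss ≈ 6594 × 11.044/100 ≈ 728.
Year 2014: gap = -2.2 × (9.96 - 5.67) = -9.438%, loss ≈ 6594 × 9.438/100 ≈ 622.
Year 2015: gap = -2.2 × (9.46 - 5.67) = -8.338%, loss ≈ 6594 × 8.338/100 ≈ 550.
Total lost output = 334 + 448 + 728 + 622 + 550 = 2682 billion.

$2,682 billion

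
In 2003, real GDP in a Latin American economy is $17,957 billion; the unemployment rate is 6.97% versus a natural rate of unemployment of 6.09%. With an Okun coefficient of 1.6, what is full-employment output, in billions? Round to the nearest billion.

Unemployment gap = 6.97 - 6.09 = 0.88 points, so output gap = -1.6 × 0.88 = -1.408%.
Since Y = Y* × (1 + gap/100), Y* = 17957/0.98592 ≈ 18213 billion.

$18,213 billion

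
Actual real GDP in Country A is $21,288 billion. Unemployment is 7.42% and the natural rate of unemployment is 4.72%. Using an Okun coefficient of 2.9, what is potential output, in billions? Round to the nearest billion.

Unemployment gap = 7.42 - 4.72 = 2.7 points, so output gap = -2.9 × 2.7 = -7.83%.
Since Y = Y* × (1 + gap/100), Y* = 21288/0.9217 ≈ 23096 billion.

$23,096 billion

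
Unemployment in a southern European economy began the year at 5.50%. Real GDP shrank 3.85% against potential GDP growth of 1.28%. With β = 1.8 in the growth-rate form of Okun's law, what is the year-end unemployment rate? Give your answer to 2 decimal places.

8.35%

Growth-rate Okun's law: g_Y = g_Y* - β × Δu, so Δu = (g_Y* - g_Y)/β.
Δu = (1.28 + 3.85)/1.8 = 5.13/1.8 = 2.85 percentage points.
Year-end unemployment = 5.5 + 2.85 = 8.35%.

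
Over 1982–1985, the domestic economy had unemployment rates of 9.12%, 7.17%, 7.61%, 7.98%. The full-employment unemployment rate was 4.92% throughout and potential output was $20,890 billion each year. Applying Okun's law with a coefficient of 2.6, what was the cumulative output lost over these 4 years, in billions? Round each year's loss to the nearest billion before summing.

Year 1982: gap = -2.6 × (9.12 - 4.92) = -10.92%, loss ≈ 20890 × 10.92/100 ≈ 2281.
Year 1983: gap = -2.6 × (7.17 - 4.92) = -5.85%, loss ≈ 20890 × 5.85/100 ≈ 1222.
Year 1984: gap = -2.6 × (7.61 - 4.92) = -6.994%, loss ≈ 20890 × 6.994/100 ≈ 1461.
Year 1985: gap = -2.6 × (7.98 - 4.92) = -7.956%, loss ≈ 20890 × 7.956/100 ≈ 1662.
Total lost output = 2281 + 1222 + 1461 + 1662 = 6626 billion.

$6,626 billion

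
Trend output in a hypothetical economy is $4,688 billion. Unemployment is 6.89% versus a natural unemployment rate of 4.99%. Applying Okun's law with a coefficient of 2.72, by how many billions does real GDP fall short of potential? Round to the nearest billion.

$242 billion

Output gap = -2.72 × (6.89 - 4.99) = -2.72 × 1.9 = -5.168%.
Actual GDP ≈ 4688 × 0.94832 ≈ 4446 billion, so the shortfall is 4688 - 4446 = 242 billion.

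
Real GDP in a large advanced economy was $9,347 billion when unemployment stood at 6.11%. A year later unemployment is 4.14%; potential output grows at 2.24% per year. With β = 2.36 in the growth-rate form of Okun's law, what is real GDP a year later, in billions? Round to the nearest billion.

$9,991 billion

Δu = 4.14 - 6.11 = -1.97 points.
Okun's law (growth form): g_Y = g_Y* - β × Δu = 2.24 - 2.36 × (-1.97) = 2.24 + 4.6492 = 6.8892%.
Real GDP in the next year = 9347 × (1 + 6.8892/100) = 9347 × 1.068892 ≈ 9991 billion.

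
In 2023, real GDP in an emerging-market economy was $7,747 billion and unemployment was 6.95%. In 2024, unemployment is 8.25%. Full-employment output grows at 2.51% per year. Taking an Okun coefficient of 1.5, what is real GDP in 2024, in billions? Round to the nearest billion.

Δu = 8.25 - 6.95 = 1.3 points.
Okun's law (growth form): g_Y = g_Y* - β × Δu = 2.51 - 1.5 × (1.30) = 2.51 - 1.95 = 0.56%.
Real GDP in the next year = 7747 × (1 + 0.56/100) = 7747 × 1.0056 ≈ 7790 billion.

$7,790 billion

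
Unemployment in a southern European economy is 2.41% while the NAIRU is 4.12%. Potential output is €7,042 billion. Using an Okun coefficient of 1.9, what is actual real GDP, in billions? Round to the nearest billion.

€7,271 billion

Unemployment gap = 2.41 - 4.12 = -1.71 points, so the output gap is -1.9 × (-1.71) = 3.249%.
Actual GDP = 7042 × (1 + 3.249/100) = 7042 × 1.03249 ≈ 7271 billion.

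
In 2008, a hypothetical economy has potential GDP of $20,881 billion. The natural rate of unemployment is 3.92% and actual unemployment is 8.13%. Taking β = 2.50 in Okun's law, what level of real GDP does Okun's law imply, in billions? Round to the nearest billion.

Unemployment gap = 8.13 - 3.92 = 4.21 points, so the output gap is -2.5 × 4.21 = -10.525%.
Actual GDP = 20881 × (1 - 10.525/100) = 20881 × 0.89475 ≈ 18683 billion.

$18,683 billion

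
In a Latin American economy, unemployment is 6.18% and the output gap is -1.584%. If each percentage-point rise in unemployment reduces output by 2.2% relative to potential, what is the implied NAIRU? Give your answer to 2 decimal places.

5.46%

From Okun's law, u - u* = -(output gap)/β = -(-1.584)/2.2 = 0.72 points.
So u* = 6.18 - 0.72 = 5.46%.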